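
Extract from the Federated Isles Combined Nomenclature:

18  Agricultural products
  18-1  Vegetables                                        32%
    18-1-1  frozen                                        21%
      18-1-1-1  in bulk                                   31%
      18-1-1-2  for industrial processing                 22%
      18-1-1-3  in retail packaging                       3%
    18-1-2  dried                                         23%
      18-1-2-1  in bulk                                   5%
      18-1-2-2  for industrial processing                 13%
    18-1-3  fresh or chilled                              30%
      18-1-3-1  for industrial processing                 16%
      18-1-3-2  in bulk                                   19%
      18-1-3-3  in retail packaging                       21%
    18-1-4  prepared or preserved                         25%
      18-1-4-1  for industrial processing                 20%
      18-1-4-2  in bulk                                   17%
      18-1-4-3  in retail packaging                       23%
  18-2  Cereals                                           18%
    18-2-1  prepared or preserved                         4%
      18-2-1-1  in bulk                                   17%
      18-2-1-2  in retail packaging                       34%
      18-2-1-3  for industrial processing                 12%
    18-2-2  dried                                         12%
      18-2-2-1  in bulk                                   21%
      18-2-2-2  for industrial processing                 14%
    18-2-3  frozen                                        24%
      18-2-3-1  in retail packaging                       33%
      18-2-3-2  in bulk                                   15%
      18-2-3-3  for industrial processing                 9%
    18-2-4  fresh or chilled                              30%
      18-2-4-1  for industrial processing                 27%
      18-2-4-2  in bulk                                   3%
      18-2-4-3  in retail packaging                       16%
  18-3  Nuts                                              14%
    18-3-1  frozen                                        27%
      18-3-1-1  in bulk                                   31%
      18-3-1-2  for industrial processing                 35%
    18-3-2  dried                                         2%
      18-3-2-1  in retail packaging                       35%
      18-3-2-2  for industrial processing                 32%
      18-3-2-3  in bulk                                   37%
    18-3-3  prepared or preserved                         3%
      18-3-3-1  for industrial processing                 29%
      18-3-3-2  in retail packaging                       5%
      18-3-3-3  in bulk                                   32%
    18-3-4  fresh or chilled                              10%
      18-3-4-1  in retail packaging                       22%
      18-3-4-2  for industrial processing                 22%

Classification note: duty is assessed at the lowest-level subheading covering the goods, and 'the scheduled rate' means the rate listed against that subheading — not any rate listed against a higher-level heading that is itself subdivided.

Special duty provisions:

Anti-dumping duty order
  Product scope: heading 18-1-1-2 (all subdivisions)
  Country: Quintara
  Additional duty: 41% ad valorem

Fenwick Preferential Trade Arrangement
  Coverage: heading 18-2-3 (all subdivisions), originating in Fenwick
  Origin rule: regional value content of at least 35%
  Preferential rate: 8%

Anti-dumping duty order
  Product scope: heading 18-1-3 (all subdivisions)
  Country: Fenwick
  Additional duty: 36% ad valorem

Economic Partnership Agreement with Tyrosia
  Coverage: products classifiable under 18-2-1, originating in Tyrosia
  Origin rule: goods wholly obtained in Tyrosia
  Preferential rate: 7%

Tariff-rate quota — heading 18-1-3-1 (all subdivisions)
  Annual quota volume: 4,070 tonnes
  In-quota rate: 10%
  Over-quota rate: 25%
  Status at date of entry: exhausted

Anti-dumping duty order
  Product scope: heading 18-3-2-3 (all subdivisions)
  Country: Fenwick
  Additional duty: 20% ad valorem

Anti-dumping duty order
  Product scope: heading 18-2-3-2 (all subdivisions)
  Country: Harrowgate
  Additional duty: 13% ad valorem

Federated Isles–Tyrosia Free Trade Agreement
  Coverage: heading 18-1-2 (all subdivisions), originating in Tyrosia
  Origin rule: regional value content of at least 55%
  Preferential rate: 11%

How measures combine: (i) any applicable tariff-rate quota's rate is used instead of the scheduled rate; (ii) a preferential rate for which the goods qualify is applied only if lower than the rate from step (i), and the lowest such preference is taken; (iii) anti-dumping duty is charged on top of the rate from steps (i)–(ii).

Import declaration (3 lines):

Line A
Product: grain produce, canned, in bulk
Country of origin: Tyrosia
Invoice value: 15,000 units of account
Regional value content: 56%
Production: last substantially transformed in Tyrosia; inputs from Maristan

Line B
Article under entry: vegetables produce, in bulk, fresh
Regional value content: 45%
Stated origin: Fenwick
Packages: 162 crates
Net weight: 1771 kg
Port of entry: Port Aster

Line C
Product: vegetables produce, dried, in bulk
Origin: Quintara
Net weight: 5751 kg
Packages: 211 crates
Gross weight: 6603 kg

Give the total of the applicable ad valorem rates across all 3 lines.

Line A: grain → 18-2; canned → 18-2-1; in bulk → 18-2-1-1. Scheduled 17%. Tyrosia agreement on 18-2-1: not wholly obtained; Tyrosia agreement on 18-1-2: 18-2-1-1 not covered. → 17%.
Line B: vegetables → 18-1; fresh → 18-1-3; in bulk → 18-1-3-2. Scheduled 19%. Fenwick agreement on 18-2-3: 18-1-3-2 not covered; anti-dumping (Fenwick, 18-1-3): +36%; total 19% + 36% = 55%. → 55%.
Line C: vegetables → 18-1; dried → 18-1-2; in bulk → 18-1-2-1. Scheduled 5%. No special measure applies. → 5%.
Sum: 17% + 55% + 5% = 77%.

77%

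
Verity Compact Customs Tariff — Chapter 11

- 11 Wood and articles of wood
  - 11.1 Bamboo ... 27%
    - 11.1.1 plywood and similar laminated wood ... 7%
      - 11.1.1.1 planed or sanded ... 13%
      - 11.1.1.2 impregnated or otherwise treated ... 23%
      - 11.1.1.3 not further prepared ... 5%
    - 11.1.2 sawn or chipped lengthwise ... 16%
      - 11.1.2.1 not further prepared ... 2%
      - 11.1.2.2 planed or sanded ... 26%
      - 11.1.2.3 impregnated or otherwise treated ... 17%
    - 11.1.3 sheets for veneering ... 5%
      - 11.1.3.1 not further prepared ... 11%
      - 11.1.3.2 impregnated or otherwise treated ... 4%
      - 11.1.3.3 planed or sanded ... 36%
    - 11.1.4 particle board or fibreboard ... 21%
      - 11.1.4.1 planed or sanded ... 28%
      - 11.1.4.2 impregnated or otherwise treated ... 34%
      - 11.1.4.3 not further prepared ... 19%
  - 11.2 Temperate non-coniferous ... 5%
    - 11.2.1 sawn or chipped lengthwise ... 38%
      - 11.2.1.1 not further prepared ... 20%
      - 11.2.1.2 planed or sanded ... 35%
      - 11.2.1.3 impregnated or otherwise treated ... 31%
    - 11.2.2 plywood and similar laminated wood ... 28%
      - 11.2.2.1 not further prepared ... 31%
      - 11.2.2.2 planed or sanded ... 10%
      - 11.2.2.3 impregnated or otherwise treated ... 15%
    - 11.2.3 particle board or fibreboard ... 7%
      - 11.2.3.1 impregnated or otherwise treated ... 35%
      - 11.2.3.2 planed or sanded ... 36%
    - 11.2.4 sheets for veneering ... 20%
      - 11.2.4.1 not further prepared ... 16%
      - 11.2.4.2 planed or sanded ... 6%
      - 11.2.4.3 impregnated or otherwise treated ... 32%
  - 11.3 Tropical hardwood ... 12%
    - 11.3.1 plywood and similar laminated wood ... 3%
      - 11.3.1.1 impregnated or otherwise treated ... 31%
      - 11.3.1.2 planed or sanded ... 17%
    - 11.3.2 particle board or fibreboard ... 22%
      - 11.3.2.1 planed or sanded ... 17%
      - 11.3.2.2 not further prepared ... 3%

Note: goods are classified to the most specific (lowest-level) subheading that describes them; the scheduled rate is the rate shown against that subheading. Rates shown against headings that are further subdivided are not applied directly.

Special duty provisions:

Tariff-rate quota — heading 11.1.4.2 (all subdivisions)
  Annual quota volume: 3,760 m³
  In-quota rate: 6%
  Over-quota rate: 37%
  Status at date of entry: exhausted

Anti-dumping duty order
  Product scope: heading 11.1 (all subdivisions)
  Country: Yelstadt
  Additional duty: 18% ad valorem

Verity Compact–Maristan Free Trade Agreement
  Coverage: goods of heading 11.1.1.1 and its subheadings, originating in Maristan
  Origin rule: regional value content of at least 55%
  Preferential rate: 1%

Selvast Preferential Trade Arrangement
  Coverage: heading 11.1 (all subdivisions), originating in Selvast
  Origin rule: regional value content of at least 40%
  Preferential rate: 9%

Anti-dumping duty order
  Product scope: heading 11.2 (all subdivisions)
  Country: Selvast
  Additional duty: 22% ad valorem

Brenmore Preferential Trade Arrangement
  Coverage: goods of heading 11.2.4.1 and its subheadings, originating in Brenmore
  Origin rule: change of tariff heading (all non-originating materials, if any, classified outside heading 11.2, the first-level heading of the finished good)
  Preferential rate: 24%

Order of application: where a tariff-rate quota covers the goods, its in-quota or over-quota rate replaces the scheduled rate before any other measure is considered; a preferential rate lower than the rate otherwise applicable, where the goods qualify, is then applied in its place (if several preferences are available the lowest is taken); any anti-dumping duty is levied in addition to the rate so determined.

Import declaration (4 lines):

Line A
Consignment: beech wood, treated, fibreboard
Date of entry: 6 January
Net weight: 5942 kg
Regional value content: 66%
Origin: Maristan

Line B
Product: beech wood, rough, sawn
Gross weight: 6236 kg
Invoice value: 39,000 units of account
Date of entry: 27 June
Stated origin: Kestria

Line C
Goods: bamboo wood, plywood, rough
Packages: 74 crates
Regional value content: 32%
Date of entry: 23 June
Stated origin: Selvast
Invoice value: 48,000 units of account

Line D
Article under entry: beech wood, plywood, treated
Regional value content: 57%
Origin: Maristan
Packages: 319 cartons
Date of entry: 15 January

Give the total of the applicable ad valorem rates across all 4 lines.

75%

Line A: beech → 11.2; fibreboard → 11.2.3; treated → 11.2.3.1. Scheduled 35%. Maristan agreement on 11.1.1.1: 11.2.3.1 not covered. → 35%.
Line B: beech → 11.2; sawn → 11.2.1; rough → 11.2.1.1. Scheduled 20%. No special measure applies. → 20%.
Line C: bamboo → 11.1; plywood → 11.1.1; rough → 11.1.1.3. Scheduled 5%. Selvast agreement on 11.1: RVC < 40%. → 5%.
Line D: beech → 11.2; plywood → 11.2.2; treated → 11.2.2.3. Scheduled 15%. Maristan agreement on 11.1.1.1: 11.2.2.3 not covered. → 15%.
Sum: 35% + 20% + 5% + 15% = 75%.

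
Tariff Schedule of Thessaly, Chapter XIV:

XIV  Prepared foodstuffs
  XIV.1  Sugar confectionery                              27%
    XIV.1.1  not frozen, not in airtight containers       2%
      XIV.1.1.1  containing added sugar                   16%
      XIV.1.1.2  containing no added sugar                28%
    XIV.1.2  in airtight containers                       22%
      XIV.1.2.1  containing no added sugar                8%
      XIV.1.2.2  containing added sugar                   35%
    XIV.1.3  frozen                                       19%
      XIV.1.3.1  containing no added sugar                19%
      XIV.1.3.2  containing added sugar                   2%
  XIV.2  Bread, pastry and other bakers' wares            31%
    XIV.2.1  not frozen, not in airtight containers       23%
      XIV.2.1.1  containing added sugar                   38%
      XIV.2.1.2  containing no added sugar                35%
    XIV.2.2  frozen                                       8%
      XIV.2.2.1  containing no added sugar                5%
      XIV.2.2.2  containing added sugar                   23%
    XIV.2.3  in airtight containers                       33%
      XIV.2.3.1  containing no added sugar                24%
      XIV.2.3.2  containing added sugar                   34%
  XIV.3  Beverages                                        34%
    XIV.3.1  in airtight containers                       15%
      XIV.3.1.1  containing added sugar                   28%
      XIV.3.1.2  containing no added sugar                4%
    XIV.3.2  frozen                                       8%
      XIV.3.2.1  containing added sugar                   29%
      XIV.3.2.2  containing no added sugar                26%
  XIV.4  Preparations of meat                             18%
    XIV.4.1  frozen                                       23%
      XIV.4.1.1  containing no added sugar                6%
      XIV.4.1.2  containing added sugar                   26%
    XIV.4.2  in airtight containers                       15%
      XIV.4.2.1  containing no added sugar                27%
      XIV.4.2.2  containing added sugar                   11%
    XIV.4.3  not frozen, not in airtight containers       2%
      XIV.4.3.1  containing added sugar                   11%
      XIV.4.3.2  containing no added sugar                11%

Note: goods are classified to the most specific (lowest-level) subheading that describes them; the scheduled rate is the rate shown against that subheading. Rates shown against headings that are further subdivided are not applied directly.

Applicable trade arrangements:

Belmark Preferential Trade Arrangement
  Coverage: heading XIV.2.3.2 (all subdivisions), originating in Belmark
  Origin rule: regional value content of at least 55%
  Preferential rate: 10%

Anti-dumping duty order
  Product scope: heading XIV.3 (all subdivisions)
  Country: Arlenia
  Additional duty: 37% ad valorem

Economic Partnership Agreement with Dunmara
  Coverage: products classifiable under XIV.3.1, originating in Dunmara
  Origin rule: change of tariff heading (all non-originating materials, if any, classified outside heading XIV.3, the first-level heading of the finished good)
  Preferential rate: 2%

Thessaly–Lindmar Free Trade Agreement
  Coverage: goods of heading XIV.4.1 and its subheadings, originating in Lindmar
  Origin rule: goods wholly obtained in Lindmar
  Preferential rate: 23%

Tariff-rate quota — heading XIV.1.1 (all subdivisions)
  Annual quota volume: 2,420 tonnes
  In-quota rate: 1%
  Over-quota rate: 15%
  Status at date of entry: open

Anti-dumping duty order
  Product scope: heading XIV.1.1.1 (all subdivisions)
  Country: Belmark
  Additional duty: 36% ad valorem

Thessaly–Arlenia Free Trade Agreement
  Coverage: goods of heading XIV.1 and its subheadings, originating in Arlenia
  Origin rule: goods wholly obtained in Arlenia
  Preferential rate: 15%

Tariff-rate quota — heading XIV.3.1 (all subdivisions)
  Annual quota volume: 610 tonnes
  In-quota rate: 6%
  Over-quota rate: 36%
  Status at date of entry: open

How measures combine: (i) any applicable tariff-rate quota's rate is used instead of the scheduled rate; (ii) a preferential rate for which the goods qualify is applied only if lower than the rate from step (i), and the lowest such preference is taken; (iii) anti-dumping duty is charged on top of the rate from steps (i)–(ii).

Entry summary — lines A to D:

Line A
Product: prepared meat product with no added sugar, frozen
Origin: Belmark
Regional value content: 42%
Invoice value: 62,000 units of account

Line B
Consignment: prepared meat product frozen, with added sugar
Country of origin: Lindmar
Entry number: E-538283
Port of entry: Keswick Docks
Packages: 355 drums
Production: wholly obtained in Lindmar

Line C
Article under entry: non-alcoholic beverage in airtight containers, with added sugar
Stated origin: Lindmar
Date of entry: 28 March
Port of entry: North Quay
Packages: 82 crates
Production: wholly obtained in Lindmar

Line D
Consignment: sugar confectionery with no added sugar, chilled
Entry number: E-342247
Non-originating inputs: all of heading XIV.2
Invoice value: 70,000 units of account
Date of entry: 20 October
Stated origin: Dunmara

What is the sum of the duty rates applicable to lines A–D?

36%

Line A: prepared meat product → XIV.4; frozen → XIV.4.1; with no added sugar → XIV.4.1.1. Scheduled 6%. Belmark agreement on XIV.2.3.2: XIV.4.1.1 not covered. → 6%.
Line B: prepared meat product → XIV.4; frozen → XIV.4.1; with added sugar → XIV.4.1.2. Scheduled 26%. Lindmar agreement on XIV.4.1: wholly obtained → 23% available; preferential 23%. → 23%.
Line C: non-alcoholic beverage → XIV.3; in airtight containers → XIV.3.1; with added sugar → XIV.3.1.1. Scheduled 28%. quota on XIV.3.1 open → in-quota 6%; Lindmar agreement on XIV.4.1: XIV.3.1.1 not covered. → 6%.
Line D: sugar confectionery → XIV.1; chilled → XIV.1.1; with no added sugar → XIV.1.1.2. Scheduled 28%. quota on XIV.1.1 open → in-quota 1%; Dunmara agreement on XIV.3.1: XIV.1.1.2 not covered. → 1%.
Sum: 6% + 23% + 6% + 1% = 36%.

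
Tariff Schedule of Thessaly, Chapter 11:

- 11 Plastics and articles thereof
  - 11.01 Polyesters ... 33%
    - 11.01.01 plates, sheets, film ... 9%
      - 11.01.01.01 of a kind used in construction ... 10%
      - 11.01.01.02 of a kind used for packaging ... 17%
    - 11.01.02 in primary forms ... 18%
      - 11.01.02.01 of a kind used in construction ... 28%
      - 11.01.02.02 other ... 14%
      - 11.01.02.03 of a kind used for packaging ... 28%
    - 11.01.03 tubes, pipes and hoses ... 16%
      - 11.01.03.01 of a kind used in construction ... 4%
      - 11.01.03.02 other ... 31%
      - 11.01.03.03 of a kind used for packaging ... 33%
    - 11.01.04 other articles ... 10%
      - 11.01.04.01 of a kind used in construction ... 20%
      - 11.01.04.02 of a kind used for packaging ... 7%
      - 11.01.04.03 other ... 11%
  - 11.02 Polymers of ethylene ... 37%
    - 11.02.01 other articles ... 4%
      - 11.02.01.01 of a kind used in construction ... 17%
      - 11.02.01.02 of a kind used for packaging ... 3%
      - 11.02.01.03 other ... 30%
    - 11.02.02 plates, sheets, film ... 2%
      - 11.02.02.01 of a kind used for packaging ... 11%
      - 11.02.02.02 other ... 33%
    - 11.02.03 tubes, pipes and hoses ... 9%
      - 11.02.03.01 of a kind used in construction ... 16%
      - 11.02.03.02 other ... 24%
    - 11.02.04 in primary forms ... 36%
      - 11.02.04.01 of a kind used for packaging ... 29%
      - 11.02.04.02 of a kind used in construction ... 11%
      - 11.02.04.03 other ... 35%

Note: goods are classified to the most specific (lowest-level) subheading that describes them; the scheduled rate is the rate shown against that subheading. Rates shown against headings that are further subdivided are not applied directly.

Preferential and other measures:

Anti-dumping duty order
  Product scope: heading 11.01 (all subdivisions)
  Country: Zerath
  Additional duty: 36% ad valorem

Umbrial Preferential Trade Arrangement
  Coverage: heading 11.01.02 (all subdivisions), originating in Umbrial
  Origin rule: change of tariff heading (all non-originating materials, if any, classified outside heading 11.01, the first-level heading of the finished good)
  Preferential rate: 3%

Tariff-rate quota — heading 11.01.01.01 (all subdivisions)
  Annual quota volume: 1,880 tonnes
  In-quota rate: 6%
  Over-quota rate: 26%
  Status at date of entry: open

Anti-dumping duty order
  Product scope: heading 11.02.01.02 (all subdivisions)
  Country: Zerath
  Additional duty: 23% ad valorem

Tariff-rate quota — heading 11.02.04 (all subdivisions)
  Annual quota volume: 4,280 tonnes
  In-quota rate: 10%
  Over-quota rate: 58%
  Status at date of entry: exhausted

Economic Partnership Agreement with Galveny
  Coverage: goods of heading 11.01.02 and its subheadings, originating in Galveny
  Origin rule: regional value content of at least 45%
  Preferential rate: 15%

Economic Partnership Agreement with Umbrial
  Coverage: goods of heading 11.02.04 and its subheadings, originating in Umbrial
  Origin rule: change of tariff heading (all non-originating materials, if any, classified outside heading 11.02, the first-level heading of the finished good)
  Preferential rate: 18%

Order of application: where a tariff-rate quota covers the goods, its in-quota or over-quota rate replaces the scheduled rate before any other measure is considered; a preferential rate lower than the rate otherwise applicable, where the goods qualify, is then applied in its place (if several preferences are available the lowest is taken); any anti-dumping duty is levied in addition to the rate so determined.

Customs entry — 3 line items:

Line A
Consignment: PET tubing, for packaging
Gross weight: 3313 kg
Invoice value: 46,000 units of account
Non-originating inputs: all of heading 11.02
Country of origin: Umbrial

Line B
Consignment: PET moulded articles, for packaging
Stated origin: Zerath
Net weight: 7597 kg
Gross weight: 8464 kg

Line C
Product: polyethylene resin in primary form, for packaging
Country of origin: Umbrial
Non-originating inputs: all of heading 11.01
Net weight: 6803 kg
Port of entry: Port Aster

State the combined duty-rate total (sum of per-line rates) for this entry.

94%

Line A: PET → 11.01; tubing → 11.01.03; for packaging → 11.01.03.03. Scheduled 33%. Umbrial agreement on 11.01.02: 11.01.03.03 not covered; Umbrial agreement on 11.02.04: 11.01.03.03 not covered. → 33%.
Line B: PET → 11.01; moulded articles → 11.01.04; for packaging → 11.01.04.02. Scheduled 7%. anti-dumping (Zerath, 11.01): +36%; total 7% + 36% = 43%. → 43%.
Line C: polyethylene → 11.02; resin in primary form → 11.02.04; for packaging → 11.02.04.01. Scheduled 29%. quota on 11.02.04 exhausted → over-quota 58%; Umbrial agreement on 11.01.02: 11.02.04.01 not covered; Umbrial agreement on 11.02.04: CTH met → 18% available; preferential 18%. → 18%.
Sum: 33% + 43% + 18% = 94%.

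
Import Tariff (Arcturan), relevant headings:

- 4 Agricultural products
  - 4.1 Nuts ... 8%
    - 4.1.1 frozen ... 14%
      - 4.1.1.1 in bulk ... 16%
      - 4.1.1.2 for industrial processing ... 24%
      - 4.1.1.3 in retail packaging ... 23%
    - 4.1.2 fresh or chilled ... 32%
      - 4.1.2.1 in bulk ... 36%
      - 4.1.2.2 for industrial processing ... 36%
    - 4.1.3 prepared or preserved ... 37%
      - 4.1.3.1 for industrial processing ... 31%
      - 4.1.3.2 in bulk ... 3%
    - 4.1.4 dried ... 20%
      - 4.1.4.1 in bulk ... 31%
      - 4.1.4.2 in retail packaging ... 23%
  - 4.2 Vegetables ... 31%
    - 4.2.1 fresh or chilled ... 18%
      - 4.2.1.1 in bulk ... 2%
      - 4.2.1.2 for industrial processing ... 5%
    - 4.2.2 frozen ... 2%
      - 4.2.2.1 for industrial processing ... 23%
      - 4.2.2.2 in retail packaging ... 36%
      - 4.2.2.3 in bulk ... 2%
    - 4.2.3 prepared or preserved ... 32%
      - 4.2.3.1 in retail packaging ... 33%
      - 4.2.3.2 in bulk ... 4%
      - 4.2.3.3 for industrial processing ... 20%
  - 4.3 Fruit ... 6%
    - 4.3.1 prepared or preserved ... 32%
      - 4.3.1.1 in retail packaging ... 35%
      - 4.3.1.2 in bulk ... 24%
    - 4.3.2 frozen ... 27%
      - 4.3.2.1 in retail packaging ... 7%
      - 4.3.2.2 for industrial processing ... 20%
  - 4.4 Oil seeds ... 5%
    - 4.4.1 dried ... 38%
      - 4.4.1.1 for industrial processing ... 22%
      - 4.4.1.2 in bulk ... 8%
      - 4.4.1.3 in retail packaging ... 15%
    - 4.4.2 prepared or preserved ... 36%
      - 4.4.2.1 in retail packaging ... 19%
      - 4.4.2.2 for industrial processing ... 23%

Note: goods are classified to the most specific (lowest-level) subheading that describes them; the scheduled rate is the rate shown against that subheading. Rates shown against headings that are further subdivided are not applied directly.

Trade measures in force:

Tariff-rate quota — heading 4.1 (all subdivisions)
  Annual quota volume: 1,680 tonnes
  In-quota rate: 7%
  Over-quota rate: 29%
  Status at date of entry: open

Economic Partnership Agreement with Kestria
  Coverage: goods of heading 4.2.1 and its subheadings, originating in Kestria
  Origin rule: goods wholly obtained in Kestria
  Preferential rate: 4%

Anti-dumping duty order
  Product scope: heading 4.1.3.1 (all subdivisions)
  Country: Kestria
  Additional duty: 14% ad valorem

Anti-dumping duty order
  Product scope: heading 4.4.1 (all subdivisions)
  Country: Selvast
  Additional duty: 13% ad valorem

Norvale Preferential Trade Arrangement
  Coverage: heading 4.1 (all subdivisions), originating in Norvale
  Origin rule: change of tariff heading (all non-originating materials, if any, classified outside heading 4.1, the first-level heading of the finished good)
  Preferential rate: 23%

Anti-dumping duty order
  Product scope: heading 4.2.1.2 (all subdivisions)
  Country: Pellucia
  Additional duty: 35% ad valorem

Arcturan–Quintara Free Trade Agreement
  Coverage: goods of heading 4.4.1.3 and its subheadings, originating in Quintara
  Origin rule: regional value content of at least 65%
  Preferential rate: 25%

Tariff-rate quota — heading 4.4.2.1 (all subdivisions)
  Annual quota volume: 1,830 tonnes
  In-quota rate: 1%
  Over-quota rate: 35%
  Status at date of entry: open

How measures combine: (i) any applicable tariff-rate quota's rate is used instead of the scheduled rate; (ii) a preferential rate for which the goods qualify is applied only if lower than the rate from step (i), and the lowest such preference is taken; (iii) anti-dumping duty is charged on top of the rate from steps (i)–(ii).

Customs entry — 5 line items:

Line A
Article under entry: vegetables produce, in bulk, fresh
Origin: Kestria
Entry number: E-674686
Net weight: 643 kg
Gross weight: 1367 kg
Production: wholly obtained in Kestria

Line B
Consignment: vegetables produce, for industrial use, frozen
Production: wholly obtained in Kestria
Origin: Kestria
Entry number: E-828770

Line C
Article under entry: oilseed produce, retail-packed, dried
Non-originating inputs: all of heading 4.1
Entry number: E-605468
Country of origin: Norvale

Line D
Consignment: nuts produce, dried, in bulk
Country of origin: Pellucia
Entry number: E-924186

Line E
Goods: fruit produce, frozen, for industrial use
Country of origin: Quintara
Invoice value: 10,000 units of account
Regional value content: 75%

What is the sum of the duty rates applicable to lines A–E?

Line A: vegetables → 4.2; fresh → 4.2.1; in bulk → 4.2.1.1. Scheduled 2%. Kestria agreement on 4.2.1: wholly obtained → 4% available; preference 4% not lower than 2% → no reduction. → 2%.
Line B: vegetables → 4.2; frozen → 4.2.2; for industrial use → 4.2.2.1. Scheduled 23%. Kestria agreement on 4.2.1: 4.2.2.1 not covered. → 23%.
Line C: oilseed → 4.4; dried → 4.4.1; retail-packed → 4.4.1.3. Scheduled 15%. Norvale agreement on 4.1: 4.4.1.3 not covered. → 15%.
Line D: nuts → 4.1; dried → 4.1.4; in bulk → 4.1.4.1. Scheduled 31%. quota on 4.1 open → in-quota 7%. → 7%.
Line E: fruit → 4.3; frozen → 4.3.2; for industrial use → 4.3.2.2. Scheduled 20%. Quintara agreement on 4.4.1.3: 4.3.2.2 not covered. → 20%.
Sum: 2% + 23% + 15% + 7% + 20% = 67%.

67%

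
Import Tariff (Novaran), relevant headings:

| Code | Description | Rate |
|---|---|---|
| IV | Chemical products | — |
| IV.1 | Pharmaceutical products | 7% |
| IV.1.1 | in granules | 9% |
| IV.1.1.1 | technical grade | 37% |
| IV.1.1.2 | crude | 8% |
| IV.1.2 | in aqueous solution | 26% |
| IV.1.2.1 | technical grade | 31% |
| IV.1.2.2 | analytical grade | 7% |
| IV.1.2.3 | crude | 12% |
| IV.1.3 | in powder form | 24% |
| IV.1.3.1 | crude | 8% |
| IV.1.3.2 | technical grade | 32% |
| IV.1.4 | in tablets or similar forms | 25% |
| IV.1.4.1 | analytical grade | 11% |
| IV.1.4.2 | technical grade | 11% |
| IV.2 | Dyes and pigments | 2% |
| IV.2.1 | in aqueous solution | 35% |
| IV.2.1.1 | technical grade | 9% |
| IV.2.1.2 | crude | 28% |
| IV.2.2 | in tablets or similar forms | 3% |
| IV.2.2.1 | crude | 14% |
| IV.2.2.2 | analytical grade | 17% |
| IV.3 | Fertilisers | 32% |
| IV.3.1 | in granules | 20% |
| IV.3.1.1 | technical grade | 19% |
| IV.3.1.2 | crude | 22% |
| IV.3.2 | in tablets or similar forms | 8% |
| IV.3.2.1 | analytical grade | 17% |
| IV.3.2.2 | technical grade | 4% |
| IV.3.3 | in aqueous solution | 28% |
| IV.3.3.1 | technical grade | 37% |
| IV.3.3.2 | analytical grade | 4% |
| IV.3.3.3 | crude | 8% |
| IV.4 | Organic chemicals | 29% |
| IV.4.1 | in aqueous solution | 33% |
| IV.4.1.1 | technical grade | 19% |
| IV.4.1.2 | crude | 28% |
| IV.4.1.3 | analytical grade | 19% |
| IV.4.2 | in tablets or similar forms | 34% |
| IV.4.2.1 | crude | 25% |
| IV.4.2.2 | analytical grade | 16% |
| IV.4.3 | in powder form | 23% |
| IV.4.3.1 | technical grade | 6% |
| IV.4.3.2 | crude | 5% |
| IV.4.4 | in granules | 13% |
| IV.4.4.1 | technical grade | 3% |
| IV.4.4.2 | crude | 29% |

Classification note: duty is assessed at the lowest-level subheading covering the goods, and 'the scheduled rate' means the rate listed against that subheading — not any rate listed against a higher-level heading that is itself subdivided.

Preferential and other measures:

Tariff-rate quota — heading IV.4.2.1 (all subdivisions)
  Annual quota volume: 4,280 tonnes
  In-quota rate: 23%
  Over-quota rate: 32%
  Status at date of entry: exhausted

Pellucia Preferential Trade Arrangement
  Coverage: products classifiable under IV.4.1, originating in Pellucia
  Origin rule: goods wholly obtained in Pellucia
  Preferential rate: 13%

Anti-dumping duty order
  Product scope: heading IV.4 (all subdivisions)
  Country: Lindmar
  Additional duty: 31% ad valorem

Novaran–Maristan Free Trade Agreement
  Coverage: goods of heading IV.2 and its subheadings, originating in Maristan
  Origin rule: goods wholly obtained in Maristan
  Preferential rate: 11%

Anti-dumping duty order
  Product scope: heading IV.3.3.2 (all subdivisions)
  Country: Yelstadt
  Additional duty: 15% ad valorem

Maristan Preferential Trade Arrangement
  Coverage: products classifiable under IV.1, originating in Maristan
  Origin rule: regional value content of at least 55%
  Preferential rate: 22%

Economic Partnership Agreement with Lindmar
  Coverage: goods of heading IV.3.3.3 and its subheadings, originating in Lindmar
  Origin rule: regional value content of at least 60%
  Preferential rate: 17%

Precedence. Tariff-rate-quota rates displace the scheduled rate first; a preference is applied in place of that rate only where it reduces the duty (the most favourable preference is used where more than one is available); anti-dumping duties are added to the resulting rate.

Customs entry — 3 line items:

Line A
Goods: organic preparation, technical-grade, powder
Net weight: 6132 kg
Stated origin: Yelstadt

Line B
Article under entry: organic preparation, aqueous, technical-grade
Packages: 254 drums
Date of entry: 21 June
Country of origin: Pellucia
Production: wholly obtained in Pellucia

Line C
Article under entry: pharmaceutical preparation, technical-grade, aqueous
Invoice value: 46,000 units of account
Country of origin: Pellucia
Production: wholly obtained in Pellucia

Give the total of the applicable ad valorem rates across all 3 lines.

Line A: organic → IV.4; powder → IV.4.3; technical-grade → IV.4.3.1. Scheduled 6%. No special measure applies. → 6%.
Line B: organic → IV.4; aqueous → IV.4.1; technical-grade → IV.4.1.1. Scheduled 19%. Pellucia agreement on IV.4.1: wholly obtained → 13% available; preferential 13%. → 13%.
Line C: pharmaceutical → IV.1; aqueous → IV.1.2; technical-grade → IV.1.2.1. Scheduled 31%. Pellucia agreement on IV.4.1: IV.1.2.1 not covered. → 31%.
Sum: 6% + 13% + 31% = 50%.

50%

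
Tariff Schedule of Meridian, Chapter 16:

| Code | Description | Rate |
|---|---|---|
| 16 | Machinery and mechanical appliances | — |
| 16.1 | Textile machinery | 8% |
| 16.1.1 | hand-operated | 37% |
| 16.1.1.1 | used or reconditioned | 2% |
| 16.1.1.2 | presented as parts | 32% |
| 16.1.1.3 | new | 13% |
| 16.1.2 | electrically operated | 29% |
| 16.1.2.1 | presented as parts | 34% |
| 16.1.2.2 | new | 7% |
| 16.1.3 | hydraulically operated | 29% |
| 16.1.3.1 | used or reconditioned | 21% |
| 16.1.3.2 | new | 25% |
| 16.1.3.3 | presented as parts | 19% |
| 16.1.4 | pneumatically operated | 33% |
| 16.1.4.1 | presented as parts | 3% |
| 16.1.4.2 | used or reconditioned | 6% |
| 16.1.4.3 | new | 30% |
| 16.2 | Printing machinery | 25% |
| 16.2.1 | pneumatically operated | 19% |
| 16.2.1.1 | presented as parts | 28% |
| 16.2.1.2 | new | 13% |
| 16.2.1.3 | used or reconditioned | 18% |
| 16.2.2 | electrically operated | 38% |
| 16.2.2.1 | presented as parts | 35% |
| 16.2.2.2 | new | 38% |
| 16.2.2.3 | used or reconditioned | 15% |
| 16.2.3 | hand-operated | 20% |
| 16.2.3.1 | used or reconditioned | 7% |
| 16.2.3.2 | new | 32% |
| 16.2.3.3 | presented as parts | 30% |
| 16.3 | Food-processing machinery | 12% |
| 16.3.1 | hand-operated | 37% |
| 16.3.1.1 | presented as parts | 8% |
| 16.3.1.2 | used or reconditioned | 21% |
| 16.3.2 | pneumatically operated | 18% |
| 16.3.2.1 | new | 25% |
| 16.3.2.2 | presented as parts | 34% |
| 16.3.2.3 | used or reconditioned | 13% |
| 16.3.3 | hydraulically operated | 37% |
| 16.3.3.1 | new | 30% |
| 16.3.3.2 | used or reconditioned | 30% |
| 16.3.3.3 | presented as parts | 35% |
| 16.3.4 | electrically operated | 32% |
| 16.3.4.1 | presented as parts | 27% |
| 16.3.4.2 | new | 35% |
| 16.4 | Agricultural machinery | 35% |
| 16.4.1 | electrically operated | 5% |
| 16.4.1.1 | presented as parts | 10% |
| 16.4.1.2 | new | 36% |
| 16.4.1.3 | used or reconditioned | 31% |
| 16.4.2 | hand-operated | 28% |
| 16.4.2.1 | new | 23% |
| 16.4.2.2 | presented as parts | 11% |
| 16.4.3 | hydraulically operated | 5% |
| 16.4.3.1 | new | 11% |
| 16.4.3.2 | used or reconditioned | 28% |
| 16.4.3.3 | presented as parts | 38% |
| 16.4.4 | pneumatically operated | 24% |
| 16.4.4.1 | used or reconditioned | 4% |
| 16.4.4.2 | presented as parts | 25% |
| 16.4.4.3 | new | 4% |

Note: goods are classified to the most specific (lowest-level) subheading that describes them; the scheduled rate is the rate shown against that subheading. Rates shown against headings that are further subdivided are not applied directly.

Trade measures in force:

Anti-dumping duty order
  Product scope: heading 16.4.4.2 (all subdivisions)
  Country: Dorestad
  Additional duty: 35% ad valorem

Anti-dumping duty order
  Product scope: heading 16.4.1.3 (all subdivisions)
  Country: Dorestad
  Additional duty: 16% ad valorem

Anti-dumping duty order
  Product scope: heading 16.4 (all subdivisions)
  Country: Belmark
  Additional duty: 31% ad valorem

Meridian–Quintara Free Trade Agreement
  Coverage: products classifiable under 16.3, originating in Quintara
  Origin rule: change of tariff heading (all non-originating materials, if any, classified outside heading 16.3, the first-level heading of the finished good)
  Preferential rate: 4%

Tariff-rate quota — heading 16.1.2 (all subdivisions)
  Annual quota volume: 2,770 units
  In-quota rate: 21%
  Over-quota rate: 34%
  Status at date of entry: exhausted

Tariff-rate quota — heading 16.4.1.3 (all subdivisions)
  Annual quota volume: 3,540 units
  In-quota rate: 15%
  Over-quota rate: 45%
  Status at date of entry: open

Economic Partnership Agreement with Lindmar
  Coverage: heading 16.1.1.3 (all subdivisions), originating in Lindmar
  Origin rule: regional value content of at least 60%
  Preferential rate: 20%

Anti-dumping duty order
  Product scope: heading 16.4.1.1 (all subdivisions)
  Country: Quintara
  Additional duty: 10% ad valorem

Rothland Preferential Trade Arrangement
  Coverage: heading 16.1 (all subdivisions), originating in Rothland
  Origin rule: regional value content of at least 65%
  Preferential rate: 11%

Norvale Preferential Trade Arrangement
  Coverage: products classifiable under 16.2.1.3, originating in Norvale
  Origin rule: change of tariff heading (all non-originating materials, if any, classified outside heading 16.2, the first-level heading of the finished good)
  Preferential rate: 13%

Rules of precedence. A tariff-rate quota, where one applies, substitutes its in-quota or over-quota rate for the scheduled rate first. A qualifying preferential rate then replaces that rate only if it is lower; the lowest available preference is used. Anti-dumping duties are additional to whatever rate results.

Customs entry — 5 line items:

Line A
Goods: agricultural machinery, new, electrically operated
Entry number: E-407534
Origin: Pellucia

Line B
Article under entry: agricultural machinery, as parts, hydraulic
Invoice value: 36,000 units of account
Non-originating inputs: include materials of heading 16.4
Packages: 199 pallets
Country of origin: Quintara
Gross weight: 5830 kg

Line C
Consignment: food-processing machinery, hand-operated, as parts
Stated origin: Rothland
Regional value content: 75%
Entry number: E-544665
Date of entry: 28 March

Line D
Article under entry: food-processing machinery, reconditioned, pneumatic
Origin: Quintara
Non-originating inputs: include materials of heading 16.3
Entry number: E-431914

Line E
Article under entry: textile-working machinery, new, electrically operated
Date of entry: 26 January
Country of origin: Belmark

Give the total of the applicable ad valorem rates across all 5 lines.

129%

Line A: agricultural → 16.4; electrically operated → 16.4.1; new → 16.4.1.2. Scheduled 36%. No special measure applies. → 36%.
Line B: agricultural → 16.4; hydraulic → 16.4.3; as parts → 16.4.3.3. Scheduled 38%. Quintara agreement on 16.3: 16.4.3.3 not covered. → 38%.
Line C: food-processing → 16.3; hand-operated → 16.3.1; as parts → 16.3.1.1. Scheduled 8%. Rothland agreement on 16.1: 16.3.1.1 not covered. → 8%.
Line D: food-processing → 16.3; pneumatic → 16.3.2; reconditioned → 16.3.2.3. Scheduled 13%. Quintara agreement on 16.3: CTH not met. → 13%.
Line E: textile-working → 16.1; electrically operated → 16.1.2; new → 16.1.2.2. Scheduled 7%. quota on 16.1.2 exhausted → over-quota 34%. → 34%.
Sum: 36% + 38% + 8% + 13% + 34% = 129%.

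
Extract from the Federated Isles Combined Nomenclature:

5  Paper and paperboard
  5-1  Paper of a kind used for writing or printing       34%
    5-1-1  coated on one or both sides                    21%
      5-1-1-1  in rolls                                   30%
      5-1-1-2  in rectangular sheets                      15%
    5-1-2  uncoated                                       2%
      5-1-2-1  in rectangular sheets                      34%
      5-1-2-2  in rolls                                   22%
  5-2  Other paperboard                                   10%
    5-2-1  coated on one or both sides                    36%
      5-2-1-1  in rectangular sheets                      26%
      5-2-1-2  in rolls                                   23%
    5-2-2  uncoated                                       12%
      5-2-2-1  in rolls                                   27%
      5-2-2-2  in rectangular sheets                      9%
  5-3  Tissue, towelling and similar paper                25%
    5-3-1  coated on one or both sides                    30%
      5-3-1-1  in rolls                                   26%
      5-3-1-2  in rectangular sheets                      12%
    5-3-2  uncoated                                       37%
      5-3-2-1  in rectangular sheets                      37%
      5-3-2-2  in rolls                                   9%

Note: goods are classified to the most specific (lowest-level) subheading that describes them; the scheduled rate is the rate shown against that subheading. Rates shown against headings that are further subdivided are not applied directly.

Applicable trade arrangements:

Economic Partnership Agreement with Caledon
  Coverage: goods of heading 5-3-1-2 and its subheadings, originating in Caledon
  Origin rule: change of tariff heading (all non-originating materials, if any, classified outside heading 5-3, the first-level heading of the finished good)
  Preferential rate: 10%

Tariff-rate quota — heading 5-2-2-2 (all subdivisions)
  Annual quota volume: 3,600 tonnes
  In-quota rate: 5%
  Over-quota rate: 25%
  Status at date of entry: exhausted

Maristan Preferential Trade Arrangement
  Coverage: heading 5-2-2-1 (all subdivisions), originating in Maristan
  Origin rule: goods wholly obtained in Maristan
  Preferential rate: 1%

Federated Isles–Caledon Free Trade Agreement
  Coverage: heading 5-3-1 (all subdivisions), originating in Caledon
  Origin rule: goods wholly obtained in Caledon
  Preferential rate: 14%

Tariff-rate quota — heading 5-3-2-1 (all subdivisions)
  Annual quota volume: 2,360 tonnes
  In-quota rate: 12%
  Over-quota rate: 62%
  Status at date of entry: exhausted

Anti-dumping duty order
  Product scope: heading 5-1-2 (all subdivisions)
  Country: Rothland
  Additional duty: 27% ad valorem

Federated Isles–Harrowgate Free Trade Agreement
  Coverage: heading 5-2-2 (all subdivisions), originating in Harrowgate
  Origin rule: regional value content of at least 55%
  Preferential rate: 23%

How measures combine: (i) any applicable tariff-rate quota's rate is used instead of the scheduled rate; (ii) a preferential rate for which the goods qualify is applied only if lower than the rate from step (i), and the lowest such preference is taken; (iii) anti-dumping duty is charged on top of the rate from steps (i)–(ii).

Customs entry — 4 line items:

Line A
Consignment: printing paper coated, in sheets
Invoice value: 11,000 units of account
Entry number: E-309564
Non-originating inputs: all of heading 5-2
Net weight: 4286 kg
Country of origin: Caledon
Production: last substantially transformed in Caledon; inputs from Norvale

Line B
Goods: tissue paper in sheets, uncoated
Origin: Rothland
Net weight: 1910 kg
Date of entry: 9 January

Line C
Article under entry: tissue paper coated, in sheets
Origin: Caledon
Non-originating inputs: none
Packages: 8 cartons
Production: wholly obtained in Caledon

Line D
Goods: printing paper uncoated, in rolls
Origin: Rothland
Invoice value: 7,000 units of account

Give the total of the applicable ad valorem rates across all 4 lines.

136%

Line A: printing paper → 5-1; coated → 5-1-1; in sheets → 5-1-1-2. Scheduled 15%. Caledon agreement on 5-3-1-2: 5-1-1-2 not covered; Caledon agreement on 5-3-1: 5-1-1-2 not covered. → 15%.
Line B: tissue paper → 5-3; uncoated → 5-3-2; in sheets → 5-3-2-1. Scheduled 37%. quota on 5-3-2-1 exhausted → over-quota 62%. → 62%.
Line C: tissue paper → 5-3; coated → 5-3-1; in sheets → 5-3-1-2. Scheduled 12%. Caledon agreement on 5-3-1-2: CTH met → 10% available; Caledon agreement on 5-3-1: wholly obtained → 14% available; preferential 10%. → 10%.
Line D: printing paper → 5-1; uncoated → 5-1-2; in rolls → 5-1-2-2. Scheduled 22%. anti-dumping (Rothland, 5-1-2): +27%; total 22% + 27% = 49%. → 49%.
Sum: 15% + 62% + 10% + 49% = 136%.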